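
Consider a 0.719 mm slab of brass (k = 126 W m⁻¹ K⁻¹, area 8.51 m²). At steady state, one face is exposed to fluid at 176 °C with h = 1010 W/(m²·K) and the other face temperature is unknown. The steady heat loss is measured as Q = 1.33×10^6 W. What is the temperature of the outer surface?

Series resistances:
  R_conv,in = 1/(hA) = 1/(1010·8.51) = 1.163×10^-4 K/W
  R_brass = L/(kA) = 7.19×10^-4/(126·8.51) = 6.705×10^-7 K/W
ΣR = 1.170×10^-4 K/W
ΔT = Q·ΣR = 1.33×10^6 × 1.170×10^-4 = 155.6 K
Heat flows outward, so T_out = T_in − ΔT = 176 − 155.6 = 20.4 °C

T_out = 20.4 °C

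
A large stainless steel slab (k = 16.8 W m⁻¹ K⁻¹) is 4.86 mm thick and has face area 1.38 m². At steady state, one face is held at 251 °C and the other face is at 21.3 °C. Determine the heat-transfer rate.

Q = kA·ΔT/L = 16.8 × 1.38 × |251 °C − 21.3 °C| / 0.00486 = 1.10×10^6 W

Q = 1100 kW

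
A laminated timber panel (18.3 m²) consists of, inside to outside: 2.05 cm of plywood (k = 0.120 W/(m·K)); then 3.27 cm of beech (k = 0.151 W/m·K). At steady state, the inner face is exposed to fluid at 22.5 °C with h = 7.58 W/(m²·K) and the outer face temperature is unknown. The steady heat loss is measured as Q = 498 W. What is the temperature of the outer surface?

T_out = 8.37 °C

Sum the resistances:
  R_conv,in = 1/(hA) = 1/(7.58·18.3) = 0.007209 K/W
  R_plywood = L/(kA) = 0.0205/(0.120·18.3) = 0.009335 K/W
  R_beech = L/(kA) = 0.0327/(0.151·18.3) = 0.01183 K/W
ΣR = 0.02838 K/W
ΔT = Q·ΣR = 498 × 0.02838 = 14.13 K
Heat flows outward, so T_out = T_in − ΔT = 22.5 − 14.13 = 8.37 °C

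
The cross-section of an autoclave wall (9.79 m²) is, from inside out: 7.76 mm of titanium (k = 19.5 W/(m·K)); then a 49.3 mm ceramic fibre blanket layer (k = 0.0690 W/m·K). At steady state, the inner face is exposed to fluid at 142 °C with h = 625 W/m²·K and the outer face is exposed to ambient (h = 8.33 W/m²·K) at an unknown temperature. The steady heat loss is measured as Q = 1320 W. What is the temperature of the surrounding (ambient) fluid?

T_out = 29.2 °C

Series resistances:
  R_conv,in = 1/(hA) = 1/(625·9.79) = 1.634×10^-4 K/W
  R_titanium = L/(kA) = 0.00776/(19.5·9.79) = 4.065×10^-5 K/W
  R_ceramic fibre blanket = L/(kA) = 0.0493/(0.0690·9.79) = 0.07298 K/W
  R_conv,out = 1/(hA) = 1/(8.33·9.79) = 0.01226 K/W
ΣR = 0.08545 K/W
ΔT = Q·ΣR = 1320 × 0.08545 = 112.8 K
Heat flows outward, so T_out = T_in − ΔT = 142 − 112.8 = 29.2 °C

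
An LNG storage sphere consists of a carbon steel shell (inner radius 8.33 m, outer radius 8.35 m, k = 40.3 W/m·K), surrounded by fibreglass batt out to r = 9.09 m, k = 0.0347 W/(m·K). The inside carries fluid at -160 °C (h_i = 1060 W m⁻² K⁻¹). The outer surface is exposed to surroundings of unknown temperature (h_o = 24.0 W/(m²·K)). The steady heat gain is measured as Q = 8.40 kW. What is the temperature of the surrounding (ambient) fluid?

Series resistances:
  R_conv,in = 1/(4πr²h) = 1/(4π·8.33²·1060) = 1.082×10^-6 K/W
  R_carbon steel = (1/8.33 − 1/8.35)/(4πk) = 2.875×10^-4/(4π·40.3) = 5.678×10^-7 K/W
  R_fibreglass batt = (1/8.35 − 1/9.09)/(4πk) = 0.009749/(4π·0.0347) = 0.02236 K/W
  R_conv,out = 1/(4πr²h) = 1/(4π·9.09²·24.0) = 4.013×10^-5 K/W
ΣR = 0.02240 K/W
ΔT = Q·ΣR = 8400 × 0.02240 = 188.2 K
Heat flows inward, so T_out = T_in + ΔT = -160 + 188.2 = 28.2 °C

T_out = 28.2 °C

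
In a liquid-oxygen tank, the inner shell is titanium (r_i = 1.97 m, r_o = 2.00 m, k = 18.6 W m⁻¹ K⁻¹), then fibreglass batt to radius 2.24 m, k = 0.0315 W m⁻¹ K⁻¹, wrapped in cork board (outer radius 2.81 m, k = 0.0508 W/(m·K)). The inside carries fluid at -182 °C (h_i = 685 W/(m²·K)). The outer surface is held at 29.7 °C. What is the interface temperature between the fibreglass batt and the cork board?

Series thermal resistances, inner to outer:
  R_conv,in = 1/(4πr²h) = 1/(4π·1.97²·685) = 2.993×10^-5 K/W
  R_titanium = (1/1.97 − 1/2.00)/(4πk) = 0.007614/(4π·18.6) = 3.258×10^-5 K/W
  R_fibreglass batt = (1/2.00 − 1/2.24)/(4πk) = 0.05357/(4π·0.0315) = 0.1353 K/W
  R_cork board = (1/2.24 − 1/2.81)/(4πk) = 0.09056/(4π·0.0508) = 0.1419 K/W
ΣR = 2.993×10^-5 + 3.258×10^-5 + 0.1353 + 0.1419 = 0.2773 K/W
Q = ΔT/ΣR = (-182 °C − 29.7 °C)/0.2773 = -763.4 W
From the inner boundary to the fibreglass batt/cork board interface, ΣR_partial = 0.1354 K/W.
T_interface = T_in − Q·ΣR_partial = -182 °C − (-763.4)(0.1354) = -78.6 °C

T = -78.6 °C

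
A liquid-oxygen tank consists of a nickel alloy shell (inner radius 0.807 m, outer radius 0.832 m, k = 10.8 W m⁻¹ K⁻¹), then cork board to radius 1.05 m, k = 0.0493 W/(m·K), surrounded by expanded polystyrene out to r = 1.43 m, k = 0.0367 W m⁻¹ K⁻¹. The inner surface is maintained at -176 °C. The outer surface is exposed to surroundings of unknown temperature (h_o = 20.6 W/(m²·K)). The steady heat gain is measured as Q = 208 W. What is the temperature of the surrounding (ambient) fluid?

Series resistances:
  R_nickel alloy = (1/0.807 − 1/0.832)/(4πk) = 0.03723/(4π·10.8) = 2.744×10^-4 K/W
  R_cork board = (1/0.832 − 1/1.05)/(4πk) = 0.2495/(4π·0.0493) = 0.4028 K/W
  R_expanded polystyrene = (1/1.05 − 1/1.43)/(4πk) = 0.2531/(4π·0.0367) = 0.5488 K/W
  R_conv,out = 1/(4πr²h) = 1/(4π·1.43²·20.6) = 0.001889 K/W
ΣR = 0.9537 K/W
ΔT = Q·ΣR = 208 × 0.9537 = 198.4 K
Heat flows inward, so T_out = T_in + ΔT = -176 + 198.4 = 22.4 °C

T_out = 22.4 °C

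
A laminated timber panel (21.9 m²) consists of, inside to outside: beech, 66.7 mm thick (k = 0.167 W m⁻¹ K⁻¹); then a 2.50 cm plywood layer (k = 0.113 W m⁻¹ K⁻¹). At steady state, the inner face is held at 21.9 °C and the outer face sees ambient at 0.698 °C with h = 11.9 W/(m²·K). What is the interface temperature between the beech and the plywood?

T = 9.88 °C

Series thermal resistances, inner to outer:
  R_beech = L/(kA) = 0.0667/(0.167·21.9) = 0.01824 K/W
  R_plywood = L/(kA) = 0.0250/(0.113·21.9) = 0.01010 K/W
  R_conv,out = 1/(hA) = 1/(11.9·21.9) = 0.003837 K/W
ΣR = 0.01824 + 0.01010 + 0.003837 = 0.03218 K/W
Q = ΔT/ΣR = (21.9 °C − 0.698 °C)/0.03218 = 658.9 W
From the inner boundary to the beech/plywood interface, ΣR_partial = 0.01824 K/W.
T_interface = T_in − Q·ΣR_partial = 21.9 °C − (658.9)(0.01824) = 9.88 °C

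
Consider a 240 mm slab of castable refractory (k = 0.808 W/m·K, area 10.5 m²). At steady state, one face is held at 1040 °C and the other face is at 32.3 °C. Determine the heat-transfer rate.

Q = kA·ΔT/L = 0.808 × 10.5 × |1040 °C − 32.3 °C| / 0.240 = 35600 W

Q = 35.6 kW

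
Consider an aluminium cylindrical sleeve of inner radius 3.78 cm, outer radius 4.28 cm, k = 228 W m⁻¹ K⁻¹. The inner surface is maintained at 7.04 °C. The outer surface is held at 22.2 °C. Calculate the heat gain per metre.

Q' = 175 kW/m

Q' = 2πk·ΔT/ln(r₂/r₁) = 2π × 228 × 15.16 / ln(0.0428/0.0378) = 1.75×10^5 W/m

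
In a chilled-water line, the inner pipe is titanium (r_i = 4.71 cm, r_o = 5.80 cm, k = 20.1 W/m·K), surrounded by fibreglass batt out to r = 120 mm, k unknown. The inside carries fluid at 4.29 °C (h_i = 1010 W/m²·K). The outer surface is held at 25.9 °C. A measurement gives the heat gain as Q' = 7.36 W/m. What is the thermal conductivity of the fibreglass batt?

k = 0.0395 W/m·K

ΣR = ΔT/Q' = |4.29 − 25.9|/7.36 = 2.936 m·K/W
Known resistances:
  R'_conv,in = 1/(2πr h) = 1/(2π·0.0471·1010) = 0.003346 m·K/W
  R'_titanium = ln(0.0580/0.0471)/(2πk) = 0.2082/(2π·20.1) = 0.001648 m·K/W
R_fibreglass batt = ΣR − ΣR_known = 2.936 − 0.004994 = 2.931 m·K/W
ln(r₂/r₁)/(2πk) = 2.931 ⇒ k = 0.7270/(2π·2.931) = 0.0395 W/m·K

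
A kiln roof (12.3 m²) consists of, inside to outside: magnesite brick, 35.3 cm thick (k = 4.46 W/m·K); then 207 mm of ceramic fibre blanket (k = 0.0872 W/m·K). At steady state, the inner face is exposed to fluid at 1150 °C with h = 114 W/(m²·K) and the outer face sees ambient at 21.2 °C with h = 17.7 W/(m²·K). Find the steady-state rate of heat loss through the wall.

Resistance network (inner→outer):
  R_conv,in = 1/(hA) = 1/(114·12.3) = 7.132×10^-4 K/W
  R_magnesite brick = L/(kA) = 0.353/(4.46·12.3) = 0.006435 K/W
  R_ceramic fibre blanket = L/(kA) = 0.207/(0.0872·12.3) = 0.1930 K/W
  R_conv,out = 1/(hA) = 1/(17.7·12.3) = 0.004593 K/W
ΣR = 7.132×10^-4 + 0.006435 + 0.1930 + 0.004593 = 0.2047 K/W
Q = ΔT/ΣR = (1150 °C − 21.2 °C)/0.2047 = 5510 W

Q = 5.51 kW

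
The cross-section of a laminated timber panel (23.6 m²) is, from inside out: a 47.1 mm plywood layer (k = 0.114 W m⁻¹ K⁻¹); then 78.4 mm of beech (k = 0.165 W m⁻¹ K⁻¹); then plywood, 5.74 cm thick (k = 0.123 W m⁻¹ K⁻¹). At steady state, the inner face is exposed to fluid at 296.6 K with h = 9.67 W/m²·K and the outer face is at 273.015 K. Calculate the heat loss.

Q = 382 W

Treat each layer as a resistance in series:
  R_conv,in = 1/(hA) = 1/(9.67·23.6) = 0.004382 K/W
  R_plywood = L/(kA) = 0.0471/(0.114·23.6) = 0.01751 K/W
  R_beech = L/(kA) = 0.0784/(0.165·23.6) = 0.02013 K/W
  R_plywood = L/(kA) = 0.0574/(0.123·23.6) = 0.01977 K/W
ΣR = 0.004382 + 0.01751 + 0.02013 + 0.01977 = 0.06179 K/W
Q = ΔT/ΣR = (296.6 K − 273.015 K)/0.06179 = 382 W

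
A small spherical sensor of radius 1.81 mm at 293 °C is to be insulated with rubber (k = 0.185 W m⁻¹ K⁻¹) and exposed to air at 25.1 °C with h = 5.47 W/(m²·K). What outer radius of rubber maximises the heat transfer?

r_cr = 6.76 cm

For a sphere, r_cr = 2k_ins/h = 2·0.185/5.47 = 0.0676 m = 6.76 cm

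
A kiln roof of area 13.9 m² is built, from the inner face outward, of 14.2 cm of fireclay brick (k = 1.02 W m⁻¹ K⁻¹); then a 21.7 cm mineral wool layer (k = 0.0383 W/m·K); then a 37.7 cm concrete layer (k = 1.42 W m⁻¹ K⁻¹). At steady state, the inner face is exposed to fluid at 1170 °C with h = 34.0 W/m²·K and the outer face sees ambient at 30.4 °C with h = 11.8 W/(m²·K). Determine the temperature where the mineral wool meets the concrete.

T = 95 °C

Series thermal resistances, inner to outer:
  R_conv,in = 1/(hA) = 1/(34.0·13.9) = 0.002116 K/W
  R_fireclay brick = L/(kA) = 0.142/(1.02·13.9) = 0.01002 K/W
  R_mineral wool = L/(kA) = 0.217/(0.0383·13.9) = 0.4076 K/W
  R_concrete = L/(kA) = 0.377/(1.42·13.9) = 0.01910 K/W
  R_conv,out = 1/(hA) = 1/(11.8·13.9) = 0.006097 K/W
ΣR = 0.002116 + 0.01002 + 0.4076 + 0.01910 + 0.006097 = 0.4449 K/W
Q = ΔT/ΣR = (1170 °C − 30.4 °C)/0.4449 = 2561 W
From the inner boundary to the mineral wool/concrete interface, ΣR_partial = 0.4197 K/W.
T_interface = T_in − Q·ΣR_partial = 1170 °C − (2561)(0.4197) = 95 °C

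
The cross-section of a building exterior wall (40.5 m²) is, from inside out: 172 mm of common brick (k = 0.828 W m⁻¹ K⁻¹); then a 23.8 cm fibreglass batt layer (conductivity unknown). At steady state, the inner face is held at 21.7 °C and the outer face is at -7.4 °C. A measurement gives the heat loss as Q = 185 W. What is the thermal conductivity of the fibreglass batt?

ΣR = ΔT/Q = |21.7 − -7.4|/185 = 0.1573 K/W
Known resistances:
  R_common brick = L/(kA) = 0.172/(0.828·40.5) = 0.005129 K/W
R_fibreglass batt = ΣR − ΣR_known = 0.1573 − 0.005129 = 0.1522 K/W
L/(kA) = 0.1522 ⇒ k = 0.238/(0.1522·40.5) = 0.0386 W/m·K

k = 0.0386 W/m·K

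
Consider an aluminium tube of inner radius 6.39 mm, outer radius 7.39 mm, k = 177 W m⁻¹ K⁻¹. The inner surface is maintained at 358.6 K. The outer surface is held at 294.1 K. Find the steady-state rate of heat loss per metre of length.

Q' = 2πk·ΔT/ln(r₂/r₁) = 2π × 177 × 64.5 / ln(0.00739/0.00639) = 4.93×10^5 W/m

Q' = 493 kW/m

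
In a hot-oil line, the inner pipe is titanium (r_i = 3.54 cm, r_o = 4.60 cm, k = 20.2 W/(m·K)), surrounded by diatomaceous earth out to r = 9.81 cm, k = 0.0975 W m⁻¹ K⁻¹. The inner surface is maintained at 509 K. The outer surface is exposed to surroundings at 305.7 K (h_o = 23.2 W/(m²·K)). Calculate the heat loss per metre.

Q' = 155 W/m

Resistance network (inner→outer):
  R'_titanium = ln(0.0460/0.0354)/(2πk) = 0.2619/(2π·20.2) = 0.002064 m·K/W
  R'_diatomaceous earth = ln(0.0981/0.0460)/(2πk) = 0.7573/(2π·0.0975) = 1.236 m·K/W
  R'_conv,out = 1/(2πr h) = 1/(2π·0.0981·23.2) = 0.06993 m·K/W
ΣR = 0.002064 + 1.236 + 0.06993 = 1.308 m·K/W
Q' = ΔT/ΣR = (509 K − 305.7 K)/1.308 = 155 W/m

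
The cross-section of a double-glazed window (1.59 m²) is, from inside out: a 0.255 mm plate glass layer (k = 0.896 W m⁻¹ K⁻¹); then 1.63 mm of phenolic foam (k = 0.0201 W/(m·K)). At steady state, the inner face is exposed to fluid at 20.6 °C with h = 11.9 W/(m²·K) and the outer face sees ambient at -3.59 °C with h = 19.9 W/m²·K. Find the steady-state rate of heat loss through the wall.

Q = 178 W

Treat each layer as a resistance in series:
  R_conv,in = 1/(hA) = 1/(11.9·1.59) = 0.05285 K/W
  R_plate glass = L/(kA) = 2.55×10^-4/(0.896·1.59) = 1.790×10^-4 K/W
  R_phenolic foam = L/(kA) = 0.00163/(0.0201·1.59) = 0.05100 K/W
  R_conv,out = 1/(hA) = 1/(19.9·1.59) = 0.03160 K/W
ΣR = 0.05285 + 1.790×10^-4 + 0.05100 + 0.03160 = 0.1356 K/W
Q = ΔT/ΣR = (20.6 °C − -3.59 °C)/0.1356 = 178 W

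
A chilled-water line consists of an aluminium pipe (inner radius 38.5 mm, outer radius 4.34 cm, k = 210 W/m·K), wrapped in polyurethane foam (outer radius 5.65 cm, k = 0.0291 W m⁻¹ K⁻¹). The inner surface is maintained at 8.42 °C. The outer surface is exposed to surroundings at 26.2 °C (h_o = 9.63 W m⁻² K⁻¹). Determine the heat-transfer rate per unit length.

Series thermal resistances, inner to outer:
  R'_aluminium = ln(0.0434/0.0385)/(2πk) = 0.1198/(2π·210) = 9.080×10^-5 m·K/W
  R'_polyurethane foam = ln(0.0565/0.0434)/(2πk) = 0.2638/(2π·0.0291) = 1.443 m·K/W
  R'_conv,out = 1/(2πr h) = 1/(2π·0.0565·9.63) = 0.2925 m·K/W
ΣR = 9.080×10^-5 + 1.443 + 0.2925 = 1.736 m·K/W
Q' = ΔT/ΣR = (8.42 °C − 26.2 °C)/1.736 = -10.2 W/m
(Negative Q' ⇒ heat flows inward; heat gain = 10.2 W/m.)

Q' = 10.2 W/m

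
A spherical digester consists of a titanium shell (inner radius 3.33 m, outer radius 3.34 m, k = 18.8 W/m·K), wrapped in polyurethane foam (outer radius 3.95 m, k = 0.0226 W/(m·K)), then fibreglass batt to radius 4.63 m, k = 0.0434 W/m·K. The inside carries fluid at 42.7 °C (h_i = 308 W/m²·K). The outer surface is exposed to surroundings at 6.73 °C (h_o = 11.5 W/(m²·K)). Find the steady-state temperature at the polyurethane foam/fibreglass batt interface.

T = 17.4 °C

Treat each layer as a resistance in series:
  R_conv,in = 1/(4πr²h) = 1/(4π·3.33²·308) = 2.330×10^-5 K/W
  R_titanium = (1/3.33 − 1/3.34)/(4πk) = 8.991×10^-4/(4π·18.8) = 3.806×10^-6 K/W
  R_polyurethane foam = (1/3.34 − 1/3.95)/(4πk) = 0.04624/(4π·0.0226) = 0.1628 K/W
  R_fibreglass batt = (1/3.95 − 1/4.63)/(4πk) = 0.03718/(4π·0.0434) = 0.06818 K/W
  R_conv,out = 1/(4πr²h) = 1/(4π·4.63²·11.5) = 3.228×10^-4 K/W
ΣR = 2.330×10^-5 + 3.806×10^-6 + 0.1628 + 0.06818 + 3.228×10^-4 = 0.2313 K/W
Q = ΔT/ΣR = (42.7 °C − 6.73 °C)/0.2313 = 155.5 W
From the inner boundary to the polyurethane foam/fibreglass batt interface, ΣR_partial = 0.1628 K/W.
T_interface = T_in − Q·ΣR_partial = 42.7 °C − (155.5)(0.1628) = 17.4 °C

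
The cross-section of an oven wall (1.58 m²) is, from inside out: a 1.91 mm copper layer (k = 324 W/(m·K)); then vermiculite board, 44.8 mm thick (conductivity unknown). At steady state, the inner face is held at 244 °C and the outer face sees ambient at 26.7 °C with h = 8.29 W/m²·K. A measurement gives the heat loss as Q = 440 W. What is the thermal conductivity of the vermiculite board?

k = 0.0679 W/m·K

ΣR = ΔT/Q = |244 − 26.7|/440 = 0.4939 K/W
Known resistances:
  R_copper = L/(kA) = 0.00191/(324·1.58) = 3.731×10^-6 K/W
  R_conv,out = 1/(hA) = 1/(8.29·1.58) = 0.07635 K/W
R_vermiculite board = ΣR − ΣR_known = 0.4939 − 0.07635 = 0.4175 K/W
L/(kA) = 0.4175 ⇒ k = 0.0448/(0.4175·1.58) = 0.0679 W/m·K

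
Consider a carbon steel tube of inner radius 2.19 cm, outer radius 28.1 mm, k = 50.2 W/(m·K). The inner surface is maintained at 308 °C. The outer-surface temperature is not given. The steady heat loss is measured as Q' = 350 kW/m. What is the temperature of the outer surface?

Sum the resistances:
  R'_carbon steel = ln(0.0281/0.0219)/(2πk) = 0.2493/(2π·50.2) = 7.903×10^-4 m·K/W
ΣR = 7.903×10^-4 m·K/W
ΔT = Q'·ΣR = 3.50×10^5 × 7.903×10^-4 = 276.6 K
Heat flows outward, so T_out = T_in − ΔT = 308 − 276.6 = 31.4 °C

T_out = 31.4 °C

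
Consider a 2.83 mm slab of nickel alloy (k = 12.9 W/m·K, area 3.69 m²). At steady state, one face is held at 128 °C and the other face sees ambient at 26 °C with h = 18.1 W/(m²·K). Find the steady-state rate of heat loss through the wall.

Q = 6790 W

Series thermal resistances, inner to outer:
  R_nickel alloy = L/(kA) = 0.00283/(12.9·3.69) = 5.945×10^-5 K/W
  R_conv,out = 1/(hA) = 1/(18.1·3.69) = 0.01497 K/W
ΣR = 5.945×10^-5 + 0.01497 = 0.01503 K/W
Q = ΔT/ΣR = (128 °C − 26 °C)/0.01503 = 6790 W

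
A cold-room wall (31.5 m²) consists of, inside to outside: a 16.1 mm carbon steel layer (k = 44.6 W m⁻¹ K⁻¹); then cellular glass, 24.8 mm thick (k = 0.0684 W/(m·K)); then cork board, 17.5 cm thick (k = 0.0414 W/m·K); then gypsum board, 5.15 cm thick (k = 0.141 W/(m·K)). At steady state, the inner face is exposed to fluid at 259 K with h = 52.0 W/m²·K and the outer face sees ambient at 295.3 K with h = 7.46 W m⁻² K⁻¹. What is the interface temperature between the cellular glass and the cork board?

Resistance network (inner→outer):
  R_conv,in = 1/(hA) = 1/(52.0·31.5) = 6.105×10^-4 K/W
  R_carbon steel = L/(kA) = 0.0161/(44.6·31.5) = 1.146×10^-5 K/W
  R_cellular glass = L/(kA) = 0.0248/(0.0684·31.5) = 0.01151 K/W
  R_cork board = L/(kA) = 0.175/(0.0414·31.5) = 0.1342 K/W
  R_gypsum board = L/(kA) = 0.0515/(0.141·31.5) = 0.01160 K/W
  R_conv,out = 1/(hA) = 1/(7.46·31.5) = 0.004256 K/W
ΣR = 6.105×10^-4 + 1.146×10^-5 + 0.01151 + 0.1342 + 0.01160 + 0.004256 = 0.1622 K/W
Q = ΔT/ΣR = (259 K − 295.3 K)/0.1622 = -223.8 W
From the inner boundary to the cellular glass/cork board interface, ΣR_partial = 0.01213 K/W.
T_interface = T_in − Q·ΣR_partial = 259 K − (-223.8)(0.01213) = 261.7 K

T = 261.7 K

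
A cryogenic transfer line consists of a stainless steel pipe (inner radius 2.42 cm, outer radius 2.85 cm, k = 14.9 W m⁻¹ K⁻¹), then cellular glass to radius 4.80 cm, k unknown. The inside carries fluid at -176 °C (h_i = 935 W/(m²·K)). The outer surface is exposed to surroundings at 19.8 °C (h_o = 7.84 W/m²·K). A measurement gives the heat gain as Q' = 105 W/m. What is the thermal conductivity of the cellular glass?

k = 0.0579 W/m·K

ΣR = ΔT/Q' = |-176 − 19.8|/105 = 1.865 m·K/W
Known resistances:
  R'_conv,in = 1/(2πr h) = 1/(2π·0.0242·935) = 0.007034 m·K/W
  R'_stainless steel = ln(0.0285/0.0242)/(2πk) = 0.1636/(2π·14.9) = 0.001747 m·K/W
  R'_conv,out = 1/(2πr h) = 1/(2π·0.0480·7.84) = 0.4229 m·K/W
R_cellular glass = ΣR − ΣR_known = 1.865 − 0.4317 = 1.433 m·K/W
ln(r₂/r₁)/(2πk) = 1.433 ⇒ k = 0.5213/(2π·1.433) = 0.0579 W/m·K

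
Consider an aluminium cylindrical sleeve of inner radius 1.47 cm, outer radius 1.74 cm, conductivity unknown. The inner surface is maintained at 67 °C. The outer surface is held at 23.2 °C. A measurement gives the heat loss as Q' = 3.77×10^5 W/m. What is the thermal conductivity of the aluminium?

ΣR = ΔT/Q' = |67 − 23.2|/3.77×10^5 = 1.162×10^-4 m·K/W
ln(r₂/r₁)/(2πk) = 1.162×10^-4 ⇒ k = 0.1686/(2π·1.162×10^-4) = 231 W/m·K

k = 231 W/m·K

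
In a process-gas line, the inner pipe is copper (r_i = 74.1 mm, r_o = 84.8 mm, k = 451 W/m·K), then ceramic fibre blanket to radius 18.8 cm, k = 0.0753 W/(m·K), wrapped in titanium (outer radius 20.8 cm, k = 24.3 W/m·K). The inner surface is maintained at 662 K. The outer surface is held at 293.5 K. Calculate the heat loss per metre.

Q' = 219 W/m

Resistance network (inner→outer):
  R'_copper = ln(0.0848/0.0741)/(2πk) = 0.1349/(2π·451) = 4.760×10^-5 m·K/W
  R'_ceramic fibre blanket = ln(0.188/0.0848)/(2πk) = 0.7961/(2π·0.0753) = 1.683 m·K/W
  R'_titanium = ln(0.208/0.188)/(2πk) = 0.1011/(2π·24.3) = 6.621×10^-4 m·K/W
ΣR = 4.760×10^-5 + 1.683 + 6.621×10^-4 = 1.684 m·K/W
Q' = ΔT/ΣR = (662 K − 293.5 K)/1.684 = 219 W/m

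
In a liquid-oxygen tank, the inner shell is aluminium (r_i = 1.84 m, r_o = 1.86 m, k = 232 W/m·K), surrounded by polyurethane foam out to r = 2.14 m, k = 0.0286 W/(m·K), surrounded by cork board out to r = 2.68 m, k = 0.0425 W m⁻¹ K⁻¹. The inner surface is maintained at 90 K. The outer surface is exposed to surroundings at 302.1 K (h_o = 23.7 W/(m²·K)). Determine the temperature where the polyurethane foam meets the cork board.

Series thermal resistances, inner to outer:
  R_aluminium = (1/1.84 − 1/1.86)/(4πk) = 0.005844/(4π·232) = 2.004×10^-6 K/W
  R_polyurethane foam = (1/1.86 − 1/2.14)/(4πk) = 0.07034/(4π·0.0286) = 0.1957 K/W
  R_cork board = (1/2.14 − 1/2.68)/(4πk) = 0.09416/(4π·0.0425) = 0.1763 K/W
  R_conv,out = 1/(4πr²h) = 1/(4π·2.68²·23.7) = 4.675×10^-4 K/W
ΣR = 2.004×10^-6 + 0.1957 + 0.1763 + 4.675×10^-4 = 0.3725 K/W
Q = ΔT/ΣR = (90 K − 302.1 K)/0.3725 = -569.4 W
From the inner boundary to the polyurethane foam/cork board interface, ΣR_partial = 0.1957 K/W.
T_interface = T_in − Q·ΣR_partial = 90 K − (-569.4)(0.1957) = 201.4 K

T = 201.4 K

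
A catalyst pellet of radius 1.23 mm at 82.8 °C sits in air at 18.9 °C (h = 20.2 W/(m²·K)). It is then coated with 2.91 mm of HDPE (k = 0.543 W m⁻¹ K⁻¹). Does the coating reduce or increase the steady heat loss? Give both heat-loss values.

increases: 0.0245 → 0.204 W

Critical radius for a sphere: r_cr = 2k/h = 0.0538 m = 5.38 cm.
Outer radius after coating: r₂ = 0.00123 + 0.00291 = 0.00414 m.
Since r₁ < r_cr and r₂ ≤ r_cr, the coating moves toward the maximum at r_cr — heat loss rises.
Bare: R = 1/(4πr₁²h) = 2604 K/W; Q = 63.9/2604 = 0.0245 W.
Coated: R = R_cond + R_conv = 313.6 K/W; Q = 63.9/313.6 = 0.204 W.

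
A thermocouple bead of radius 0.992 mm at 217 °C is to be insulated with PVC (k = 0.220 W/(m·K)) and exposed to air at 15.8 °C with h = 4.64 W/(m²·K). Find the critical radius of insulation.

r_cr = 9.48 cm

For a sphere, r_cr = 2k_ins/h = 2·0.220/4.64 = 0.0948 m = 9.48 cm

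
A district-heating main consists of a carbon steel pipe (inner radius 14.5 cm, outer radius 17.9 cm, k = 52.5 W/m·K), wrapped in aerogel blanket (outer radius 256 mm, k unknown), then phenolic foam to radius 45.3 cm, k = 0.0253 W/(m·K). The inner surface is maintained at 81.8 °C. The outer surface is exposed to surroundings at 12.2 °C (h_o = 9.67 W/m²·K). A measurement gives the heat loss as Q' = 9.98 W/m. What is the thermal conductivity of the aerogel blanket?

ΣR = ΔT/Q' = |81.8 − 12.2|/9.98 = 6.974 m·K/W
Known resistances:
  R'_carbon steel = ln(0.179/0.145)/(2πk) = 0.2107/(2π·52.5) = 6.386×10^-4 m·K/W
  R'_phenolic foam = ln(0.453/0.256)/(2πk) = 0.5707/(2π·0.0253) = 3.590 m·K/W
  R'_conv,out = 1/(2πr h) = 1/(2π·0.453·9.67) = 0.03633 m·K/W
R_aerogel blanket = ΣR − ΣR_known = 6.974 − 3.627 = 3.347 m·K/W
ln(r₂/r₁)/(2πk) = 3.347 ⇒ k = 0.3578/(2π·3.347) = 0.0170 W/m·K

k = 0.0170 W/m·K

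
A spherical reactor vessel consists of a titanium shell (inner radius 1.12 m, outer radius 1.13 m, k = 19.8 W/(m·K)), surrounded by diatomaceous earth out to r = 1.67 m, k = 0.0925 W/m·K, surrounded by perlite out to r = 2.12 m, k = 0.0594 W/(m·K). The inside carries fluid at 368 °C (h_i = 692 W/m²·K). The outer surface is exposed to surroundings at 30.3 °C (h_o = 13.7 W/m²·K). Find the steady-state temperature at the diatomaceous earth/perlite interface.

T = 169 °C

Series thermal resistances, inner to outer:
  R_conv,in = 1/(4πr²h) = 1/(4π·1.12²·692) = 9.167×10^-5 K/W
  R_titanium = (1/1.12 − 1/1.13)/(4πk) = 0.007901/(4π·19.8) = 3.176×10^-5 K/W
  R_diatomaceous earth = (1/1.13 − 1/1.67)/(4πk) = 0.2862/(4π·0.0925) = 0.2462 K/W
  R_perlite = (1/1.67 − 1/2.12)/(4πk) = 0.1271/(4π·0.0594) = 0.1703 K/W
  R_conv,out = 1/(4πr²h) = 1/(4π·2.12²·13.7) = 0.001292 K/W
ΣR = 9.167×10^-5 + 3.176×10^-5 + 0.2462 + 0.1703 + 0.001292 = 0.4179 K/W
Q = ΔT/ΣR = (368 °C − 30.3 °C)/0.4179 = 808.1 W
From the inner boundary to the diatomaceous earth/perlite interface, ΣR_partial = 0.2463 K/W.
T_interface = T_in − Q·ΣR_partial = 368 °C − (808.1)(0.2463) = 169 °C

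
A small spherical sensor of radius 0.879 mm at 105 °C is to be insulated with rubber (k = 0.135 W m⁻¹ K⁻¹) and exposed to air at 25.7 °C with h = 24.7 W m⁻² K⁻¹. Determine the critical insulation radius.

For a sphere, r_cr = 2k_ins/h = 2·0.135/24.7 = 0.0109 m = 1.09 cm

r_cr = 1.09 cm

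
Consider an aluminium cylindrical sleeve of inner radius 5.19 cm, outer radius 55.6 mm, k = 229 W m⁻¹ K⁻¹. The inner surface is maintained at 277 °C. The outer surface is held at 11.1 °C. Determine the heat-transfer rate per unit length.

Q' = 2πk·ΔT/ln(r₂/r₁) = 2π × 229 × 265.9 / ln(0.0556/0.0519) = 5.56×10^6 W/m

Q' = 5560 kW/m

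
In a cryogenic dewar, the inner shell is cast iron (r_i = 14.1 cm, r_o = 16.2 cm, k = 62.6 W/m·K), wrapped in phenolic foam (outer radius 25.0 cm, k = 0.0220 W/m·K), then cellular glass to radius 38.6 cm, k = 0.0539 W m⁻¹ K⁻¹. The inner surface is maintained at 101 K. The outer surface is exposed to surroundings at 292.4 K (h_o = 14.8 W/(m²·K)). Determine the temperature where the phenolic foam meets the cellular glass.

Resistance network (inner→outer):
  R_cast iron = (1/0.141 − 1/0.162)/(4πk) = 0.9194/(4π·62.6) = 0.001169 K/W
  R_phenolic foam = (1/0.162 − 1/0.250)/(4πk) = 2.173/(4π·0.0220) = 7.860 K/W
  R_cellular glass = (1/0.250 − 1/0.386)/(4πk) = 1.409/(4π·0.0539) = 2.081 K/W
  R_conv,out = 1/(4πr²h) = 1/(4π·0.386²·14.8) = 0.03609 K/W
ΣR = 0.001169 + 7.860 + 2.081 + 0.03609 = 9.978 K/W
Q = ΔT/ΣR = (101 K − 292.4 K)/9.978 = -19.18 W
From the inner boundary to the phenolic foam/cellular glass interface, ΣR_partial = 7.861 K/W.
T_interface = T_in − Q·ΣR_partial = 101 K − (-19.18)(7.861) = 251.8 K

T = 251.8 K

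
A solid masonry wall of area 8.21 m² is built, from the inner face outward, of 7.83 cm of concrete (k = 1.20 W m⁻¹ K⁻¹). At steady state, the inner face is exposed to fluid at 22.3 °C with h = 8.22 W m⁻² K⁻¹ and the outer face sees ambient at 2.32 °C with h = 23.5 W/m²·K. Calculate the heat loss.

Q = 715 W

Series thermal resistances, inner to outer:
  R_conv,in = 1/(hA) = 1/(8.22·8.21) = 0.01482 K/W
  R_concrete = L/(kA) = 0.0783/(1.20·8.21) = 0.007948 K/W
  R_conv,out = 1/(hA) = 1/(23.5·8.21) = 0.005183 K/W
ΣR = 0.01482 + 0.007948 + 0.005183 = 0.02795 K/W
Q = ΔT/ΣR = (22.3 °C − 2.32 °C)/0.02795 = 715 W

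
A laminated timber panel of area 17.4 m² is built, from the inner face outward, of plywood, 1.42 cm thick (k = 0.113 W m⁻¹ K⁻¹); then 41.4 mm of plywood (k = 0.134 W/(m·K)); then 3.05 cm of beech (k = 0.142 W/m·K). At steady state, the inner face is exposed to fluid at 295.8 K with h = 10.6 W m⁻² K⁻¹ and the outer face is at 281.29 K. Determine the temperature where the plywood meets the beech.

T = 285.5 K

Series thermal resistances, inner to outer:
  R_conv,in = 1/(hA) = 1/(10.6·17.4) = 0.005422 K/W
  R_plywood = L/(kA) = 0.0142/(0.113·17.4) = 0.007222 K/W
  R_plywood = L/(kA) = 0.0414/(0.134·17.4) = 0.01776 K/W
  R_beech = L/(kA) = 0.0305/(0.142·17.4) = 0.01234 K/W
ΣR = 0.005422 + 0.007222 + 0.01776 + 0.01234 = 0.04274 K/W
Q = ΔT/ΣR = (295.8 K − 281.29 K)/0.04274 = 339.5 W
From the inner boundary to the plywood/beech interface, ΣR_partial = 0.03040 K/W.
T_interface = T_in − Q·ΣR_partial = 295.8 K − (339.5)(0.03040) = 285.5 K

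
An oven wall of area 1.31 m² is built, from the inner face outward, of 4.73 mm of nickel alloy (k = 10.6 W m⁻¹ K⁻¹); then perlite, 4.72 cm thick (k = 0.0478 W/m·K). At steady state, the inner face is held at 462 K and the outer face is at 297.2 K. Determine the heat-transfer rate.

Q = 219 W

Treat each layer as a resistance in series:
  R_nickel alloy = L/(kA) = 0.00473/(10.6·1.31) = 3.406×10^-4 K/W
  R_perlite = L/(kA) = 0.0472/(0.0478·1.31) = 0.7538 K/W
ΣR = 3.406×10^-4 + 0.7538 = 0.7541 K/W
Q = ΔT/ΣR = (462 K − 297.2 K)/0.7541 = 219 W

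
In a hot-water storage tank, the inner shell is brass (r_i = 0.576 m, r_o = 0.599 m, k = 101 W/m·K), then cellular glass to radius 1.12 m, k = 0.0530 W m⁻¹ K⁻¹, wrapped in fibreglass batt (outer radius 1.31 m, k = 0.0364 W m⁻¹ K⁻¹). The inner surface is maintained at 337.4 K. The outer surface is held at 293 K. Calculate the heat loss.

Resistance network (inner→outer):
  R_brass = (1/0.576 − 1/0.599)/(4πk) = 0.06666/(4π·101) = 5.252×10^-5 K/W
  R_cellular glass = (1/0.599 − 1/1.12)/(4πk) = 0.7766/(4π·0.0530) = 1.166 K/W
  R_fibreglass batt = (1/1.12 − 1/1.31)/(4πk) = 0.1295/(4π·0.0364) = 0.2831 K/W
ΣR = 5.252×10^-5 + 1.166 + 0.2831 = 1.449 K/W
Q = ΔT/ΣR = (337.4 K − 293 K)/1.449 = 30.6 W

Q = 30.6 W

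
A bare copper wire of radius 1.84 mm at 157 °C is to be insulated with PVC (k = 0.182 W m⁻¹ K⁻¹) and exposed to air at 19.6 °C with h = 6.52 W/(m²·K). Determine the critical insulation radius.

For a cylinder, r_cr = k_ins/h = 0.182/6.52 = 0.0279 m = 2.79 cm

r_cr = 2.79 cm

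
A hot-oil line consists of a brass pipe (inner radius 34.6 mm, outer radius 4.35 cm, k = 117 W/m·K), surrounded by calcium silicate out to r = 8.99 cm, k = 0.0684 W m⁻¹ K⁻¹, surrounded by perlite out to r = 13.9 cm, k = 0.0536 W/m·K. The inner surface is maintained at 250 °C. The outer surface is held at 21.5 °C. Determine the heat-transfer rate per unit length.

Treat each layer as a resistance in series:
  R'_brass = ln(0.0435/0.0346)/(2πk) = 0.2289/(2π·117) = 3.114×10^-4 m·K/W
  R'_calcium silicate = ln(0.0899/0.0435)/(2πk) = 0.7259/(2π·0.0684) = 1.689 m·K/W
  R'_perlite = ln(0.139/0.0899)/(2πk) = 0.4358/(2π·0.0536) = 1.294 m·K/W
ΣR = 3.114×10^-4 + 1.689 + 1.294 = 2.983 m·K/W
Q' = ΔT/ΣR = (250 °C − 21.5 °C)/2.983 = 76.6 W/m

Q' = 76.6 W/m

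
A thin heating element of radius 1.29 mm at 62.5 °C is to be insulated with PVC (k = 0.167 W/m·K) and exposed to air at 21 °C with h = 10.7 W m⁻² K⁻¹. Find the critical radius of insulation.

r_cr = 1.56 cm

For a cylinder, r_cr = k_ins/h = 0.167/10.7 = 0.0156 m = 1.56 cm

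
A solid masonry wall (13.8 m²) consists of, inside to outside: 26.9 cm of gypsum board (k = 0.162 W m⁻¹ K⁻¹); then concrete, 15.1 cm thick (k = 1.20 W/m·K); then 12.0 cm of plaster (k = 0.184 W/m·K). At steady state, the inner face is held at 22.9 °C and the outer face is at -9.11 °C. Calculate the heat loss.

Q = 181 W

Series thermal resistances, inner to outer:
  R_gypsum board = L/(kA) = 0.269/(0.162·13.8) = 0.1203 K/W
  R_concrete = L/(kA) = 0.151/(1.20·13.8) = 0.009118 K/W
  R_plaster = L/(kA) = 0.120/(0.184·13.8) = 0.04726 K/W
ΣR = 0.1203 + 0.009118 + 0.04726 = 0.1767 K/W
Q = ΔT/ΣR = (22.9 °C − -9.11 °C)/0.1767 = 181 W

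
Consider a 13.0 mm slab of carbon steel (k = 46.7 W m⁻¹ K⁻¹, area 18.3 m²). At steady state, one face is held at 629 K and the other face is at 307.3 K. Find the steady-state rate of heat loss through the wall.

Q = kA·ΔT/L = 46.7 × 18.3 × |629 K − 307.3 K| / 0.0130 = 2.11×10^7 W

Q = 2.11×10^7 W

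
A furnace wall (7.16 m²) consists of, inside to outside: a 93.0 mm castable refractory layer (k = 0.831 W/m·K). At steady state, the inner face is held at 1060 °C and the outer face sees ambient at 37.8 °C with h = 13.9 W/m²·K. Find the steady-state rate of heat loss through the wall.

Series thermal resistances, inner to outer:
  R_castable refractory = L/(kA) = 0.0930/(0.831·7.16) = 0.01563 K/W
  R_conv,out = 1/(hA) = 1/(13.9·7.16) = 0.01005 K/W
ΣR = 0.01563 + 0.01005 = 0.02568 K/W
Q = ΔT/ΣR = (1060 °C − 37.8 °C)/0.02568 = 39800 W

Q = 39.8 kW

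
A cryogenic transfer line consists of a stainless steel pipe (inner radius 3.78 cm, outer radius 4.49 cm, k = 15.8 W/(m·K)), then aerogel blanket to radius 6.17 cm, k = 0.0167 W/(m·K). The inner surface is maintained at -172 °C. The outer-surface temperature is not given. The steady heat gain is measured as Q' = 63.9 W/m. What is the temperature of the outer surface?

Series resistances:
  R'_stainless steel = ln(0.0449/0.0378)/(2πk) = 0.1721/(2π·15.8) = 0.001734 m·K/W
  R'_aerogel blanket = ln(0.0617/0.0449)/(2πk) = 0.3178/(2π·0.0167) = 3.029 m·K/W
ΣR = 3.031 m·K/W
ΔT = Q'·ΣR = 63.9 × 3.031 = 193.7 K
Heat flows inward, so T_out = T_in + ΔT = -172 + 193.7 = 21.7 °C

T_out = 21.7 °C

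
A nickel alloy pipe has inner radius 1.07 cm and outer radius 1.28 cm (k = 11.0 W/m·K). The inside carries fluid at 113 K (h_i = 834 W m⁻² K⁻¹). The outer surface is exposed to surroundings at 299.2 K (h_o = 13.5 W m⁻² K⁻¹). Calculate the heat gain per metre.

Series thermal resistances, inner to outer:
  R'_conv,in = 1/(2πr h) = 1/(2π·0.0107·834) = 0.01783 m·K/W
  R'_nickel alloy = ln(0.0128/0.0107)/(2πk) = 0.1792/(2π·11.0) = 0.002593 m·K/W
  R'_conv,out = 1/(2πr h) = 1/(2π·0.0128·13.5) = 0.9210 m·K/W
ΣR = 0.01783 + 0.002593 + 0.9210 = 0.9414 m·K/W
Q' = ΔT/ΣR = (113 K − 299.2 K)/0.9414 = -198 W/m
(Negative Q' ⇒ heat flows inward; heat gain = 198 W/m.)

Q' = 198 W/m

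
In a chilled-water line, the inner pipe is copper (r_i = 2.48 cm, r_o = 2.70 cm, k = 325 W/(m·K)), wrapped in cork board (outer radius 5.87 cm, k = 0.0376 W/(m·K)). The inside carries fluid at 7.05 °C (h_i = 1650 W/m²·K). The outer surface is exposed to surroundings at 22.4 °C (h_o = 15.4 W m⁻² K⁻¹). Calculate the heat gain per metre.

Q' = 4.43 W/m

Resistance network (inner→outer):
  R'_conv,in = 1/(2πr h) = 1/(2π·0.0248·1650) = 0.003889 m·K/W
  R'_copper = ln(0.0270/0.0248)/(2πk) = 0.08499/(2π·325) = 4.162×10^-5 m·K/W
  R'_cork board = ln(0.0587/0.0270)/(2πk) = 0.7766/(2π·0.0376) = 3.287 m·K/W
  R'_conv,out = 1/(2πr h) = 1/(2π·0.0587·15.4) = 0.1761 m·K/W
ΣR = 0.003889 + 4.162×10^-5 + 3.287 + 0.1761 = 3.467 m·K/W
Q' = ΔT/ΣR = (7.05 °C − 22.4 °C)/3.467 = -4.43 W/m
(Negative Q' ⇒ heat flows inward; heat gain = 4.43 W/m.)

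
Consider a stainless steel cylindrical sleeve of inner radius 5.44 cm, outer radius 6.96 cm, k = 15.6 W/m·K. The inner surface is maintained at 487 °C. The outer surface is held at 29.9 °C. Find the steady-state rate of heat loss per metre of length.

Q' = 2πk·ΔT/ln(r₂/r₁) = 2π × 15.6 × 457.1 / ln(0.0696/0.0544) = 1.82×10^5 W/m

Q' = 1.82×10^5 W/m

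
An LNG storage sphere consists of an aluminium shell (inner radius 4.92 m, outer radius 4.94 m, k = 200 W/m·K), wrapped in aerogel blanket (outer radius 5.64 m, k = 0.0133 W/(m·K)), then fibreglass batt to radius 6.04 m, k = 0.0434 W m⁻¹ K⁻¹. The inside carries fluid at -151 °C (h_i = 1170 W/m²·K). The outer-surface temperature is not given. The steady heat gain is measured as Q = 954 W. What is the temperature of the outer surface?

Series resistances:
  R_conv,in = 1/(4πr²h) = 1/(4π·4.92²·1170) = 2.810×10^-6 K/W
  R_aluminium = (1/4.92 − 1/4.94)/(4πk) = 8.229×10^-4/(4π·200) = 3.274×10^-7 K/W
  R_aerogel blanket = (1/4.94 − 1/5.64)/(4πk) = 0.02512/(4π·0.0133) = 0.1503 K/W
  R_fibreglass batt = (1/5.64 − 1/6.04)/(4πk) = 0.01174/(4π·0.0434) = 0.02153 K/W
ΣR = 0.1719 K/W
ΔT = Q·ΣR = 954 × 0.1719 = 164.0 K
Heat flows inward, so T_out = T_in + ΔT = -151 + 164.0 = 13.0 °C

T_out = 13.0 °C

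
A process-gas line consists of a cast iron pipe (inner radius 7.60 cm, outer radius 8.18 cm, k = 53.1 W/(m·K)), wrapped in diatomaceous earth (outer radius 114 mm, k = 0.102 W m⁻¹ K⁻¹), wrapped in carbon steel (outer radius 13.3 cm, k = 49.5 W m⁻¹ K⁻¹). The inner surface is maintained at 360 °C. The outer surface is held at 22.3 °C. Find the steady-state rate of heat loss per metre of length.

Q' = 651 W/m

Resistance network (inner→outer):
  R'_cast iron = ln(0.0818/0.0760)/(2πk) = 0.07354/(2π·53.1) = 2.204×10^-4 m·K/W
  R'_diatomaceous earth = ln(0.114/0.0818)/(2πk) = 0.3319/(2π·0.102) = 0.5179 m·K/W
  R'_carbon steel = ln(0.133/0.114)/(2πk) = 0.1542/(2π·49.5) = 4.956×10^-4 m·K/W
ΣR = 2.204×10^-4 + 0.5179 + 4.956×10^-4 = 0.5186 m·K/W
Q' = ΔT/ΣR = (360 °C − 22.3 °C)/0.5186 = 651 W/m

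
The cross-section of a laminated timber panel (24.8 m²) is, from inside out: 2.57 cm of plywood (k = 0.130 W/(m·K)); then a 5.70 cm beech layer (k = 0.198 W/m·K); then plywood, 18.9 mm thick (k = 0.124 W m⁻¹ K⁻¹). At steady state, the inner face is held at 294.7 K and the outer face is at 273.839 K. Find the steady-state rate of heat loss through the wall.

Q = 811 W

Treat each layer as a resistance in series:
  R_plywood = L/(kA) = 0.0257/(0.130·24.8) = 0.007971 K/W
  R_beech = L/(kA) = 0.0570/(0.198·24.8) = 0.01161 K/W
  R_plywood = L/(kA) = 0.0189/(0.124·24.8) = 0.006146 K/W
ΣR = 0.007971 + 0.01161 + 0.006146 = 0.02573 K/W
Q = ΔT/ΣR = (294.7 K − 273.839 K)/0.02573 = 811 W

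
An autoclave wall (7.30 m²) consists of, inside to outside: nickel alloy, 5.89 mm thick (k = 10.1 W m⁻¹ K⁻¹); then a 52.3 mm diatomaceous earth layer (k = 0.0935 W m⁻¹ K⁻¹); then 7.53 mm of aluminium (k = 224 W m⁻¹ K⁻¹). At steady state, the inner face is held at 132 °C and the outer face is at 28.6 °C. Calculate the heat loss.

Q = 1350 W

Treat each layer as a resistance in series:
  R_nickel alloy = L/(kA) = 0.00589/(10.1·7.30) = 7.989×10^-5 K/W
  R_diatomaceous earth = L/(kA) = 0.0523/(0.0935·7.30) = 0.07662 K/W
  R_aluminium = L/(kA) = 0.00753/(224·7.30) = 4.605×10^-6 K/W
ΣR = 7.989×10^-5 + 0.07662 + 4.605×10^-6 = 0.07670 K/W
Q = ΔT/ΣR = (132 °C − 28.6 °C)/0.07670 = 1350 W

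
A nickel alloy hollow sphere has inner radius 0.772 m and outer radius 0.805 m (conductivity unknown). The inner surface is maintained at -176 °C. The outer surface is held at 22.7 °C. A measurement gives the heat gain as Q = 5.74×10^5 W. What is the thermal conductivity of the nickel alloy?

ΣR = ΔT/Q = |-176 − 22.7|/5.74×10^5 = 3.462×10^-4 K/W
(1/r₁−1/r₂)/(4πk) = 3.462×10^-4 ⇒ k = 0.05310/(4π·3.462×10^-4) = 12.2 W/m·K

k = 12.2 W/m·K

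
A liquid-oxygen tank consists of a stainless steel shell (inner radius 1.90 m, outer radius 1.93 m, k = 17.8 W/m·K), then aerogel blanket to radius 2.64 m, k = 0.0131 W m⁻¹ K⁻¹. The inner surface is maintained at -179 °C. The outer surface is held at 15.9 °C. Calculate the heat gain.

Resistance network (inner→outer):
  R_stainless steel = (1/1.90 − 1/1.93)/(4πk) = 0.008181/(4π·17.8) = 3.657×10^-5 K/W
  R_aerogel blanket = (1/1.93 − 1/2.64)/(4πk) = 0.1393/(4π·0.0131) = 0.8465 K/W
ΣR = 3.657×10^-5 + 0.8465 = 0.8465 K/W
Q = ΔT/ΣR = (-179 °C − 15.9 °C)/0.8465 = -230 W
(Negative Q ⇒ heat flows inward; heat gain = 230 W.)

Q = 230 W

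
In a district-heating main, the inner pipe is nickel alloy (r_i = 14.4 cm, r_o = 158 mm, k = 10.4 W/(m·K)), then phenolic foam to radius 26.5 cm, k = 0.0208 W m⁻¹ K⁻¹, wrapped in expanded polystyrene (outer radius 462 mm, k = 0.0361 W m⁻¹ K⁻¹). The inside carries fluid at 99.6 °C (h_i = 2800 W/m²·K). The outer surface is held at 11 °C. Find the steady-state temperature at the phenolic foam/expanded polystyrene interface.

T = 44.9 °C

Treat each layer as a resistance in series:
  R'_conv,in = 1/(2πr h) = 1/(2π·0.144·2800) = 3.947×10^-4 m·K/W
  R'_nickel alloy = ln(0.158/0.144)/(2πk) = 0.09278/(2π·10.4) = 0.001420 m·K/W
  R'_phenolic foam = ln(0.265/0.158)/(2πk) = 0.5171/(2π·0.0208) = 3.957 m·K/W
  R'_expanded polystyrene = ln(0.462/0.265)/(2πk) = 0.5558/(2π·0.0361) = 2.451 m·K/W
ΣR = 3.947×10^-4 + 0.001420 + 3.957 + 2.451 = 6.410 m·K/W
Q' = ΔT/ΣR = (99.6 °C − 11 °C)/6.410 = 13.82 W/m
From the inner boundary to the phenolic foam/expanded polystyrene interface, ΣR_partial = 3.959 m·K/W.
T_interface = T_in − Q'·ΣR_partial = 99.6 °C − (13.82)(3.959) = 44.9 °C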